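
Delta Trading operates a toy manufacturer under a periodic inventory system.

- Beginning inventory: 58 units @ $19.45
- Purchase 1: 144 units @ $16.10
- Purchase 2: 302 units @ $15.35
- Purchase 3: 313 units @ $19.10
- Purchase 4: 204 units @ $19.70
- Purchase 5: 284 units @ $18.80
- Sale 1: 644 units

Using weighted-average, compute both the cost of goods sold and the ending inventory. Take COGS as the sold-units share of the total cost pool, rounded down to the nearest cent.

Sale 1, sell 644: 644/1305 × $23,418.50 → $11,556.71
Ending inventory (cost pool remaining) = $11,861.79

COGS = $11,556.71; ending inventory = $11,861.79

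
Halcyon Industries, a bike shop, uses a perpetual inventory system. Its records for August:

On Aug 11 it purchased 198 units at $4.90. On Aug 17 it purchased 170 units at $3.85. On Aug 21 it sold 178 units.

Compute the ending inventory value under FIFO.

Ending inventory = $752.50

Aug 21, 178 sold [FIFO — oldest first]: 178 @ $4.90 = $872.20
Ending inventory: 20 @ $4.90 + 170 @ $3.85 = $752.50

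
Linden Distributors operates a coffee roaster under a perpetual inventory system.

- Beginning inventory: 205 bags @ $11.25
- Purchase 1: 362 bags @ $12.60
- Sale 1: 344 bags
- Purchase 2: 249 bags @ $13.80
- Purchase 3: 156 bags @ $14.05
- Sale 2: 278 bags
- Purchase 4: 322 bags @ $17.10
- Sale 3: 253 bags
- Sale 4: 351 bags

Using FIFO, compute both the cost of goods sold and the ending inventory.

Sale 1 (344) [FIFO — oldest first]: 205 @ $11.25 + 139 @ $12.60 = $4,057.65
Sale 2 (278) [FIFO — oldest first]: 223 @ $12.60 + 55 @ $13.80 = $3,568.80
Sale 3 (253) [FIFO — oldest first]: 194 @ $13.80 + 59 @ $14.05 = $3,506.15
Sale 4 (351) [FIFO — oldest first]: 97 @ $14.05 + 254 @ $17.10 = $5,706.25
Total COGS = $4,057.65 + $3,568.80 + $3,506.15 + $5,706.25 = $16,838.85
Ending inventory: 68 @ $17.10 = $1,162.80

COGS = $16,838.85; ending inventory = $1,162.80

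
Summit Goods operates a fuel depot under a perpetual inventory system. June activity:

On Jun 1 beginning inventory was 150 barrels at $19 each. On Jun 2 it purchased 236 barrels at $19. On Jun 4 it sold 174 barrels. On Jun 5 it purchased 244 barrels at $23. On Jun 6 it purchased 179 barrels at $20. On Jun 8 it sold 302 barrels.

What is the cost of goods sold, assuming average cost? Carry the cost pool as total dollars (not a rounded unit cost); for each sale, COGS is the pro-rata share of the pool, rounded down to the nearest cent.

After Jun 1: 150 on hand, pool $2,850.00 (≈ $19.0000 each)
After Jun 2: 386 on hand, pool $7,334.00 (≈ $19.0000 each)
Jun 4, sell 174: 174/386 × $7,334.00 → $3,306.00
After Jun 5: 456 on hand, pool $9,640.00 (≈ $21.1404 each)
After Jun 6: 635 on hand, pool $13,220.00 (≈ $20.8189 each)
Jun 8, sell 302: 302/635 × $13,220.00 → $6,287.30
Total COGS = $3,306.00 + $6,287.30 = $9,593.30
Ending inventory (cost pool remaining) = $6,932.70
Check: goods available $16,526.00 = COGS $9,593.30 + ending $6,932.70

COGS = $9,593.30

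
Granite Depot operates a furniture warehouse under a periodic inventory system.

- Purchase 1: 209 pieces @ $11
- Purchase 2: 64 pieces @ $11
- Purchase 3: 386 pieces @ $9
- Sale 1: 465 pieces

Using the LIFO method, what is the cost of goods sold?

Sale 1 (465) [LIFO — newest first]: 386 @ $9 + 64 @ $11 + 15 @ $11 = $4,343
Ending inventory: 194 @ $11 = $2,134
Check: goods available $6,477 = COGS $4,343 + ending $2,134

COGS = $4,343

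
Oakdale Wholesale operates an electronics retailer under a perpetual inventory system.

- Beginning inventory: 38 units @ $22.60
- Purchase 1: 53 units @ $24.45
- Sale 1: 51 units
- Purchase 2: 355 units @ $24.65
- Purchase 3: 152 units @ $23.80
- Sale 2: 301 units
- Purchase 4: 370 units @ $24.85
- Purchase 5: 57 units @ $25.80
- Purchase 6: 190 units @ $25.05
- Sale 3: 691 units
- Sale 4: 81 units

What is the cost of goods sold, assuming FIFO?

Sale 1 (51) [FIFO — oldest first]: 38 @ $22.60 + 13 @ $24.45 = $1,176.65
Sale 2 (301) [FIFO — oldest first]: 40 @ $24.45 + 261 @ $24.65 = $7,411.65
Sale 3 (691) [FIFO — oldest first]: 94 @ $24.65 + 152 @ $23.80 + 370 @ $24.85 + 57 @ $25.80 + 18 @ $25.05 = $17,050.70
Sale 4 (81) [FIFO — oldest first]: 81 @ $25.05 = $2,029.05
Total COGS = $1,176.65 + $7,411.65 + $17,050.70 + $2,029.05 = $27,668.05
Ending inventory: 91 @ $25.05 = $2,279.55
Check: goods available $29,947.60 = COGS $27,668.05 + ending $2,279.55

COGS = $27,668.05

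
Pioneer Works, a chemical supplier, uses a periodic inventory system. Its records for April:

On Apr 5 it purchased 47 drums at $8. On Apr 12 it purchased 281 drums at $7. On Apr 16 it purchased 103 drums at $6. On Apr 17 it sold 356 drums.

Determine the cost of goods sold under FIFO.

Apr 17, 356 sold [FIFO — oldest first]: 47 @ $8 + 281 @ $7 + 28 @ $6 = $2,511
Ending inventory: 75 @ $6 = $450

COGS = $2,511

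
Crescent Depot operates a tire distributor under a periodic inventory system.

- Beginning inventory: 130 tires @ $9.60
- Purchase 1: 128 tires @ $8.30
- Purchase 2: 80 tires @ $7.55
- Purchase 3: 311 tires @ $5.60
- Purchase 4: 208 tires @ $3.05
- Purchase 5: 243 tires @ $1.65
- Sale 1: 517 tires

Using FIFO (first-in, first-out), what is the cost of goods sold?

Sale 1 (517) [FIFO — oldest first]: 130 @ $9.60 + 128 @ $8.30 + 80 @ $7.55 + 179 @ $5.60 = $3,916.80
Ending inventory: 132 @ $5.60 + 208 @ $3.05 + 243 @ $1.65 = $1,774.55

COGS = $3,916.80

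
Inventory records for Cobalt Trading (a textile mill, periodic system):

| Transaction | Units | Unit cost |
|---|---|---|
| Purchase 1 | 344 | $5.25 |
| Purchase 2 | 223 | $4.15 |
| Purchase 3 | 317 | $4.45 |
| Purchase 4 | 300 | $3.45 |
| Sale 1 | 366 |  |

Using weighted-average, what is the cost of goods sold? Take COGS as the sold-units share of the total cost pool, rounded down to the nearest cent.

COGS = $1,600.35

Sale 1, sell 366: 366/1184 × $5,177.10 → $1,600.35
Ending inventory (cost pool remaining) = $3,576.75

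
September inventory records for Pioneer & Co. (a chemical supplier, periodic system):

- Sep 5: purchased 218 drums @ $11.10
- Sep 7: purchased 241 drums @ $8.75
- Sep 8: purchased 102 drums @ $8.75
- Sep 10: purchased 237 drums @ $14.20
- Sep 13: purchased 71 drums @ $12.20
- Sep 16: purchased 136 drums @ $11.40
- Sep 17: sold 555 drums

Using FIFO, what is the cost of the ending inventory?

Sep 17, 555 sold [FIFO — oldest first]: 218 @ $11.10 + 241 @ $8.75 + 96 @ $8.75 = $5,368.55
Ending inventory: 6 @ $8.75 + 237 @ $14.20 + 71 @ $12.20 + 136 @ $11.40 = $5,834.50
Check: goods available $11,203.05 = COGS $5,368.55 + ending $5,834.50

Ending inventory = $5,834.50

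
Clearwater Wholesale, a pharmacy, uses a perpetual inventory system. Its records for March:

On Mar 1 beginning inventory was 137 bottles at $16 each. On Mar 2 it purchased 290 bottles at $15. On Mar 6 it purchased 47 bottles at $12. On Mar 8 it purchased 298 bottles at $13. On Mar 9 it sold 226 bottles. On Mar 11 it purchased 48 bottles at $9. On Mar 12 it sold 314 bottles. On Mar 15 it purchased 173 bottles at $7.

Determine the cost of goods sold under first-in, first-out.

Mar 9, 226 sold [FIFO — oldest first]: 137 @ $16 + 89 @ $15 = $3,527
Mar 12, 314 sold [FIFO — oldest first]: 201 @ $15 + 47 @ $12 + 66 @ $13 = $4,437
Total COGS = $3,527 + $4,437 = $7,964
Ending inventory: 232 @ $13 + 48 @ $9 + 173 @ $7 = $4,659
Check: goods available $12,623 = COGS $7,964 + ending $4,659

COGS = $7,964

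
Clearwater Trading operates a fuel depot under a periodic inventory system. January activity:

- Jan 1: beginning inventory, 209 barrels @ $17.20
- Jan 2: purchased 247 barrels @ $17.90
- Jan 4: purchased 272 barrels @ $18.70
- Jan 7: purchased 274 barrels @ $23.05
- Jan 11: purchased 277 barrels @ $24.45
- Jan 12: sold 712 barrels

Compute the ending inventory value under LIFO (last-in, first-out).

Ending inventory = $10,091.80

Jan 12, 712 sold [LIFO — newest first]: 277 @ $24.45 + 274 @ $23.05 + 161 @ $18.70 = $16,099.05
Ending inventory: 209 @ $17.20 + 247 @ $17.90 + 111 @ $18.70 = $10,091.80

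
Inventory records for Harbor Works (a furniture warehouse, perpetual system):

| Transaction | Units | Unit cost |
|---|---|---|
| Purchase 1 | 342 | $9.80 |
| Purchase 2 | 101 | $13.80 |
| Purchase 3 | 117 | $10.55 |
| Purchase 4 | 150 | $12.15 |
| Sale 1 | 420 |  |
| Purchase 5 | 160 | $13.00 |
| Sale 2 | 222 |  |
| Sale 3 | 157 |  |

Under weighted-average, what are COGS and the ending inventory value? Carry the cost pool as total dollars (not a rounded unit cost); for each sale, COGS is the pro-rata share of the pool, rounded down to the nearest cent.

COGS = $9,051.25; ending inventory = $831.00

After Purchase 1: 342 on hand, pool $3,351.60 (≈ $9.8000 each)
After Purchase 2: 443 on hand, pool $4,745.40 (≈ $10.7120 each)
After Purchase 3: 560 on hand, pool $5,979.75 (≈ $10.6781 each)
After Purchase 4: 710 on hand, pool $7,802.25 (≈ $10.9891 each)
Sale 1, sell 420: 420/710 × $7,802.25 → $4,615.41
After Purchase 5: 450 on hand, pool $5,266.84 (≈ $11.7041 each)
Sale 2, sell 222: 222/450 × $5,266.84 → $2,598.30
Sale 3, sell 157: 157/228 × $2,668.54 → $1,837.54
Total COGS = $4,615.41 + $2,598.30 + $1,837.54 = $9,051.25
Ending inventory (cost pool remaining) = $831.00
Check: goods available $9,882.25 = COGS $9,051.25 + ending $831.00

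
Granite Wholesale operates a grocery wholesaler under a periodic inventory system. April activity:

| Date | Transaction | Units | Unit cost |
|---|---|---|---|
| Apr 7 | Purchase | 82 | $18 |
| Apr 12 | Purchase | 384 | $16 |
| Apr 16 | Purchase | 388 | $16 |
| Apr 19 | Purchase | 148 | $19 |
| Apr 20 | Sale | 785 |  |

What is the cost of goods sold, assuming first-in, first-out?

COGS = $12,724

Apr 20, 785 sold [FIFO — oldest first]: 82 @ $18 + 384 @ $16 + 319 @ $16 = $12,724
Ending inventory: 69 @ $16 + 148 @ $19 = $3,916
Check: goods available $16,640 = COGS $12,724 + ending $3,916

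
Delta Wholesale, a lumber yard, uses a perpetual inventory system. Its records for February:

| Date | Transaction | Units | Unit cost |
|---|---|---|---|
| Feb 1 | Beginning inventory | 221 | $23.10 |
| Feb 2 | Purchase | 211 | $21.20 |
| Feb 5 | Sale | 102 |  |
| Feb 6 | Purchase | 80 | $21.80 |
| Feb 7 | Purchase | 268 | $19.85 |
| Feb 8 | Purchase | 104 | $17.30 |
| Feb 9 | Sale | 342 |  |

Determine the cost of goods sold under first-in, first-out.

COGS = $9,839.90

Feb 5, 102 sold [FIFO — oldest first]: 102 @ $23.10 = $2,356.20
Feb 9, 342 sold [FIFO — oldest first]: 119 @ $23.10 + 211 @ $21.20 + 12 @ $21.80 = $7,483.70
Total COGS = $2,356.20 + $7,483.70 = $9,839.90
Ending inventory: 68 @ $21.80 + 268 @ $19.85 + 104 @ $17.30 = $8,601.40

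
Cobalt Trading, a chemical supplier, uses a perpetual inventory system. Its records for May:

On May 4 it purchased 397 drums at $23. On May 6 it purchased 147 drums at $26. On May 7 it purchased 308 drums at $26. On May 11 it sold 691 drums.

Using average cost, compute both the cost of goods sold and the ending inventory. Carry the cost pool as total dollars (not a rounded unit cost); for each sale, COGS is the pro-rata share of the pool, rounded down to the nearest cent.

COGS = $17,000.05; ending inventory = $3,960.95

After May 4: 397 on hand, pool $9,131.00 (≈ $23.0000 each)
After May 6: 544 on hand, pool $12,953.00 (≈ $23.8107 each)
After May 7: 852 on hand, pool $20,961.00 (≈ $24.6021 each)
May 11, sell 691: 691/852 × $20,961.00 → $17,000.05
Ending inventory (cost pool remaining) = $3,960.95
Check: goods available $20,961.00 = COGS $17,000.05 + ending $3,960.95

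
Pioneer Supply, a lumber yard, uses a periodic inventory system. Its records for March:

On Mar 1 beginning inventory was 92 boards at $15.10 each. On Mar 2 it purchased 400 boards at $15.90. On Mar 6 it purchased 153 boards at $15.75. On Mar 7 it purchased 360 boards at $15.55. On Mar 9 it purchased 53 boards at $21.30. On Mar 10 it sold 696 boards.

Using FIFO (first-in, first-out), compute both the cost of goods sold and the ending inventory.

COGS = $10,952.00; ending inventory = $5,933.85

Mar 10, 696 sold [FIFO — oldest first]: 92 @ $15.10 + 400 @ $15.90 + 153 @ $15.75 + 51 @ $15.55 = $10,952.00
Ending inventory: 309 @ $15.55 + 53 @ $21.30 = $5,933.85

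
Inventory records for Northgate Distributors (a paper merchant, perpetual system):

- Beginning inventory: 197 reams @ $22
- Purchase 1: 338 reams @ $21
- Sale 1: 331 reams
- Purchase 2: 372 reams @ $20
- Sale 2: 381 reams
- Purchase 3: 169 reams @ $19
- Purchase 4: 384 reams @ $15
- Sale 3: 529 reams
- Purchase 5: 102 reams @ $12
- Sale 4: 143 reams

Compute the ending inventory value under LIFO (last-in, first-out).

Ending inventory = $3,916

Sale 1 (331) [LIFO — newest first]: 331 @ $21 = $6,951
Sale 2 (381) [LIFO — newest first]: 372 @ $20 + 7 @ $21 + 2 @ $22 = $7,631
Sale 3 (529) [LIFO — newest first]: 384 @ $15 + 145 @ $19 = $8,515
Sale 4 (143) [LIFO — newest first]: 102 @ $12 + 24 @ $19 + 17 @ $22 = $2,054
Total COGS = $6,951 + $7,631 + $8,515 + $2,054 = $25,151
Ending inventory: 178 @ $22 = $3,916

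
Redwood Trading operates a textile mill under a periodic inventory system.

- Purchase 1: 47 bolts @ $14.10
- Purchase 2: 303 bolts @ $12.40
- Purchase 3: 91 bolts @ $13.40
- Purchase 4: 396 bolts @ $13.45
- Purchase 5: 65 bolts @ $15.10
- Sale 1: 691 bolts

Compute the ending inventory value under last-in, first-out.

Ending inventory = $2,696.30

Sale 1 (691) [LIFO — newest first]: 65 @ $15.10 + 396 @ $13.45 + 91 @ $13.40 + 139 @ $12.40 = $9,250.70
Ending inventory: 47 @ $14.10 + 164 @ $12.40 = $2,696.30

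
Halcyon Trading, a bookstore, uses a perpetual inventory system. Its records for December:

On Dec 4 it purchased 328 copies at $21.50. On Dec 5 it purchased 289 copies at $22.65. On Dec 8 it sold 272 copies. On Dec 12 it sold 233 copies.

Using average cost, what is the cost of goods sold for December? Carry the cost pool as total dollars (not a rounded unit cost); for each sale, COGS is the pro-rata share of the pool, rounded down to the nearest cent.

After Dec 4: 328 on hand, pool $7,052.00 (≈ $21.5000 each)
After Dec 5: 617 on hand, pool $13,597.85 (≈ $22.0387 each)
Dec 8, sell 272: 272/617 × $13,597.85 → $5,994.51
Dec 12, sell 233: 233/345 × $7,603.34 → $5,135.00
Total COGS = $5,994.51 + $5,135.00 = $11,129.51
Ending inventory (cost pool remaining) = $2,468.34

COGS = $11,129.51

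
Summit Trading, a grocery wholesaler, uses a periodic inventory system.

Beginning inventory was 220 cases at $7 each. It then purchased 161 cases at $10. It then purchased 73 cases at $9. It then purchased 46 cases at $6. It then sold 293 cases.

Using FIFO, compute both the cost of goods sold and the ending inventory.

Sale 1 (293) [FIFO — oldest first]: 220 @ $7 + 73 @ $10 = $2,270
Ending inventory: 88 @ $10 + 73 @ $9 + 46 @ $6 = $1,813
Check: goods available $4,083 = COGS $2,270 + ending $1,813

COGS = $2,270; ending inventory = $1,813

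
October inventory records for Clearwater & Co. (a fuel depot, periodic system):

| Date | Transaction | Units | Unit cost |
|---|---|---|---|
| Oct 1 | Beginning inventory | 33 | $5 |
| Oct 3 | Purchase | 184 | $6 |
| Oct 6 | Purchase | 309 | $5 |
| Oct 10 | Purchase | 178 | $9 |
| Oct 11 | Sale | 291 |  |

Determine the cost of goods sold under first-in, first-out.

COGS = $1,639

Oct 11, 291 sold [FIFO — oldest first]: 33 @ $5 + 184 @ $6 + 74 @ $5 = $1,639
Ending inventory: 235 @ $5 + 178 @ $9 = $2,777
Check: goods available $4,416 = COGS $1,639 + ending $2,777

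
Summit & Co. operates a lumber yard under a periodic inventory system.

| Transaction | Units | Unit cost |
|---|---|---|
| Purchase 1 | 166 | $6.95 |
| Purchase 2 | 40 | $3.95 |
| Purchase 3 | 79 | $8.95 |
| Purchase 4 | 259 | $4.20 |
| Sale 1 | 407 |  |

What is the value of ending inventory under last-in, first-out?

Sale 1 (407) [LIFO — newest first]: 259 @ $4.20 + 79 @ $8.95 + 40 @ $3.95 + 29 @ $6.95 = $2,154.40
Ending inventory: 137 @ $6.95 = $952.15

Ending inventory = $952.15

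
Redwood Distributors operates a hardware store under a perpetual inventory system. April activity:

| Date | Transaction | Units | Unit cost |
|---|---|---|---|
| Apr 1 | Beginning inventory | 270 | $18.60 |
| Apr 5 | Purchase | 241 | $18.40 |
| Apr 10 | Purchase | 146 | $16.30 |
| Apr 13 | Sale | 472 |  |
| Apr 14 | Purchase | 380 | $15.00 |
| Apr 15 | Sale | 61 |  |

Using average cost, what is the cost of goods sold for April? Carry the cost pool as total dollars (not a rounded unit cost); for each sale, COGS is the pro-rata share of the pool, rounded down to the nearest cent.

COGS = $9,478.55

After Apr 1: 270 on hand, pool $5,022.00 (≈ $18.6000 each)
After Apr 5: 511 on hand, pool $9,456.40 (≈ $18.5057 each)
After Apr 10: 657 on hand, pool $11,836.20 (≈ $18.0155 each)
Apr 13, sell 472: 472/657 × $11,836.20 → $8,503.32
After Apr 14: 565 on hand, pool $9,032.88 (≈ $15.9874 each)
Apr 15, sell 61: 61/565 × $9,032.88 → $975.23
Total COGS = $8,503.32 + $975.23 = $9,478.55
Ending inventory (cost pool remaining) = $8,057.65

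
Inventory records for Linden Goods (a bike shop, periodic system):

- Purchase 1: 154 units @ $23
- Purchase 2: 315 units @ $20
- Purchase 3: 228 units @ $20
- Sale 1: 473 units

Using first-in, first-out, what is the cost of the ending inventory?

Sale 1 (473) [FIFO — oldest first]: 154 @ $23 + 315 @ $20 + 4 @ $20 = $9,922
Ending inventory: 224 @ $20 = $4,480
Check: goods available $14,402 = COGS $9,922 + ending $4,480

Ending inventory = $4,480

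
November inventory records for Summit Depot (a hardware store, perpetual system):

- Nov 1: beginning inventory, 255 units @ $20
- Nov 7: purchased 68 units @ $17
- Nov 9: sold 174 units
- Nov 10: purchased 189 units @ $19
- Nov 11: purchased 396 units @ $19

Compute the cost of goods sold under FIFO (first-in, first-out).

Nov 9, 174 sold [FIFO — oldest first]: 174 @ $20 = $3,480
Ending inventory: 81 @ $20 + 68 @ $17 + 189 @ $19 + 396 @ $19 = $13,891

COGS = $3,480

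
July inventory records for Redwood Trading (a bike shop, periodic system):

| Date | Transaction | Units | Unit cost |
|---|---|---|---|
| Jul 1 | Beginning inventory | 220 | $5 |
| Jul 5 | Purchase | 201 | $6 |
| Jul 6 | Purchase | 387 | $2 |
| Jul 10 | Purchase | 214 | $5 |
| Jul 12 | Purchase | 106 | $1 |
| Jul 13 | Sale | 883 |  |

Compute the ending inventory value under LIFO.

Jul 13, 883 sold [LIFO — newest first]: 106 @ $1 + 214 @ $5 + 387 @ $2 + 176 @ $6 = $3,006
Ending inventory: 220 @ $5 + 25 @ $6 = $1,250
Check: goods available $4,256 = COGS $3,006 + ending $1,250

Ending inventory = $1,250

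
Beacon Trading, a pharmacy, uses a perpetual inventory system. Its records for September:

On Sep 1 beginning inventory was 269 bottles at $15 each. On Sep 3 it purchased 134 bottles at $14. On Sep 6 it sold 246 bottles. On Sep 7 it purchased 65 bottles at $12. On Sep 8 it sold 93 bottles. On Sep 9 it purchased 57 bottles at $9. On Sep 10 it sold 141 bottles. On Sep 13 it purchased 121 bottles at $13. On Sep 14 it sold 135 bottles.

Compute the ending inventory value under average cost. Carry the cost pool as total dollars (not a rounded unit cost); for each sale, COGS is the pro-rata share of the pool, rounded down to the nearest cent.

After Sep 1: 269 on hand, pool $4,035.00 (≈ $15.0000 each)
After Sep 3: 403 on hand, pool $5,911.00 (≈ $14.6675 each)
Sep 6, sell 246: 246/403 × $5,911.00 → $3,608.20
After Sep 7: 222 on hand, pool $3,082.80 (≈ $13.8865 each)
Sep 8, sell 93: 93/222 × $3,082.80 → $1,291.44
After Sep 9: 186 on hand, pool $2,304.36 (≈ $12.3890 each)
Sep 10, sell 141: 141/186 × $2,304.36 → $1,746.85
After Sep 13: 166 on hand, pool $2,130.51 (≈ $12.8344 each)
Sep 14, sell 135: 135/166 × $2,130.51 → $1,732.64
Total COGS = $3,608.20 + $1,291.44 + $1,746.85 + $1,732.64 = $8,379.13
Ending inventory (cost pool remaining) = $397.87
Check: goods available $8,777.00 = COGS $8,379.13 + ending $397.87

Ending inventory = $397.87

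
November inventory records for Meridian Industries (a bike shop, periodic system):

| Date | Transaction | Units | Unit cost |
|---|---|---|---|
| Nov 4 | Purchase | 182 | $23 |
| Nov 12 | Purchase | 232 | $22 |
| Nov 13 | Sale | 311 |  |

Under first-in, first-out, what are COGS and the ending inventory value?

Nov 13, 311 sold [FIFO — oldest first]: 182 @ $23 + 129 @ $22 = $7,024
Ending inventory: 103 @ $22 = $2,266
Check: goods available $9,290 = COGS $7,024 + ending $2,266

COGS = $7,024; ending inventory = $2,266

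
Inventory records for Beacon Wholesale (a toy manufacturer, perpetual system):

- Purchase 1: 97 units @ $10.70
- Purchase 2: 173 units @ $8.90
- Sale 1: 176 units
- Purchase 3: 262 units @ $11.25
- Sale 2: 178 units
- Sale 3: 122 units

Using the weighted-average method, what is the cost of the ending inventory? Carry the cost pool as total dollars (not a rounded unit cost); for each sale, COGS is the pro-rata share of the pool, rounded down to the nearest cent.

Ending inventory = $604.82

After Purchase 1: 97 on hand, pool $1,037.90 (≈ $10.7000 each)
After Purchase 2: 270 on hand, pool $2,577.60 (≈ $9.5467 each)
Sale 1, sell 176: 176/270 × $2,577.60 → $1,680.21
After Purchase 3: 356 on hand, pool $3,844.89 (≈ $10.8003 each)
Sale 2, sell 178: 178/356 × $3,844.89 → $1,922.44
Sale 3, sell 122: 122/178 × $1,922.45 → $1,317.63
Total COGS = $1,680.21 + $1,922.44 + $1,317.63 = $4,920.28
Ending inventory (cost pool remaining) = $604.82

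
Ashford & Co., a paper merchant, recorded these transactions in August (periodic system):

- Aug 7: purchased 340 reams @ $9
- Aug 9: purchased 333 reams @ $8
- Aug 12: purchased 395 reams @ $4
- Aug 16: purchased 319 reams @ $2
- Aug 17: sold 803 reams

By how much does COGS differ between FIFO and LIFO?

FIFO COGS: 340 @ $9 + 333 @ $8 + 130 @ $4 = $6,244
LIFO COGS: 319 @ $2 + 395 @ $4 + 89 @ $8 = $2,930
Difference = |$6,244 − $2,930| = $3,314

$3,314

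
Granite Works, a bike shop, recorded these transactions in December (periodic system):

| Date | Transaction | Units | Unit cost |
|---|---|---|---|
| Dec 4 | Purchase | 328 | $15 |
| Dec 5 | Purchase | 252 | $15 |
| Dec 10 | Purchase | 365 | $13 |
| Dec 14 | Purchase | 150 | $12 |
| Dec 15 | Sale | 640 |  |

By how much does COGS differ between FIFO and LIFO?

$1,060

FIFO COGS: 328 @ $15 + 252 @ $15 + 60 @ $13 = $9,480
LIFO COGS: 150 @ $12 + 365 @ $13 + 125 @ $15 = $8,420
Difference = |$9,480 − $8,420| = $1,060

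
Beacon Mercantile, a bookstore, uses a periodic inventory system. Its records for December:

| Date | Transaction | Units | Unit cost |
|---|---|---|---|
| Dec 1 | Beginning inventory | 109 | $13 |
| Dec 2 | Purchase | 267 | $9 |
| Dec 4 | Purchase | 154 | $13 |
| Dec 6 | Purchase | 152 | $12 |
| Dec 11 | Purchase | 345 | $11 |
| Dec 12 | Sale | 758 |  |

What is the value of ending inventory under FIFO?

Dec 12, 758 sold [FIFO — oldest first]: 109 @ $13 + 267 @ $9 + 154 @ $13 + 152 @ $12 + 76 @ $11 = $8,482
Ending inventory: 269 @ $11 = $2,959
Check: goods available $11,441 = COGS $8,482 + ending $2,959

Ending inventory = $2,959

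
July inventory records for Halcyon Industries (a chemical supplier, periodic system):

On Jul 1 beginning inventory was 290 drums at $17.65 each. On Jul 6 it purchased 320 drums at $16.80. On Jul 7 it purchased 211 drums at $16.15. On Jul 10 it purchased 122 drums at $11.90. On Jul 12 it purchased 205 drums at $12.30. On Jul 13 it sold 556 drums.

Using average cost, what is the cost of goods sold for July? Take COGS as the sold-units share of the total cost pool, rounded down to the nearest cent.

Jul 13, sell 556: 556/1148 × $17,875.45 → $8,657.44
Ending inventory (cost pool remaining) = $9,218.01

COGS = $8,657.44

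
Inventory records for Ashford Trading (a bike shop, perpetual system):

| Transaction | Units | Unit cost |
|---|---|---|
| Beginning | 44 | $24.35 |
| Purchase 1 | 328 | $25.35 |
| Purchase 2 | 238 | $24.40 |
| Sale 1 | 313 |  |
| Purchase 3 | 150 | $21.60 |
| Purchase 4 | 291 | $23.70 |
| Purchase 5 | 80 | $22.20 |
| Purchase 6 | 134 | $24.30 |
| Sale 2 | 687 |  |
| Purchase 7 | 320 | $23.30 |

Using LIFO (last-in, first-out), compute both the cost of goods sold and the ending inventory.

Sale 1 (313) [LIFO — newest first]: 238 @ $24.40 + 75 @ $25.35 = $7,708.45
Sale 2 (687) [LIFO — newest first]: 134 @ $24.30 + 80 @ $22.20 + 291 @ $23.70 + 150 @ $21.60 + 32 @ $25.35 = $15,980.10
Total COGS = $7,708.45 + $15,980.10 = $23,688.55
Ending inventory: 44 @ $24.35 + 221 @ $25.35 + 320 @ $23.30 = $14,129.75

COGS = $23,688.55; ending inventory = $14,129.75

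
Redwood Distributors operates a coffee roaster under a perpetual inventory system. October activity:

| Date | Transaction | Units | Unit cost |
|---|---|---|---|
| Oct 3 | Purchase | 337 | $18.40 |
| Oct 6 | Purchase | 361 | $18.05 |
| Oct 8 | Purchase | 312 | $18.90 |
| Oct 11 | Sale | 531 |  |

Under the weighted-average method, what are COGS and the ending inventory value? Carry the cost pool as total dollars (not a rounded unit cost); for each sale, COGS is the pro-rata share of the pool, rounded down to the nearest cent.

After Oct 3: 337 on hand, pool $6,200.80 (≈ $18.4000 each)
After Oct 6: 698 on hand, pool $12,716.85 (≈ $18.2190 each)
After Oct 8: 1010 on hand, pool $18,613.65 (≈ $18.4294 each)
Oct 11, sell 531: 531/1010 × $18,613.65 → $9,785.98
Ending inventory (cost pool remaining) = $8,827.67

COGS = $9,785.98; ending inventory = $8,827.67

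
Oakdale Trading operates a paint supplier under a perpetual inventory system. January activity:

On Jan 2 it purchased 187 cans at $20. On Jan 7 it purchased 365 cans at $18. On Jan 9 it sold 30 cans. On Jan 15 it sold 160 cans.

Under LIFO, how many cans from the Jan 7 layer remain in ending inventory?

175

Jan 9, 30 sold [LIFO — newest first]: 30 @ $18 = $540
Jan 15, 160 sold [LIFO — newest first]: 160 @ $18 = $2,880
Total COGS = $540 + $2,880 = $3,420
Ending inventory: 187 @ $20 + 175 @ $18 = $6,890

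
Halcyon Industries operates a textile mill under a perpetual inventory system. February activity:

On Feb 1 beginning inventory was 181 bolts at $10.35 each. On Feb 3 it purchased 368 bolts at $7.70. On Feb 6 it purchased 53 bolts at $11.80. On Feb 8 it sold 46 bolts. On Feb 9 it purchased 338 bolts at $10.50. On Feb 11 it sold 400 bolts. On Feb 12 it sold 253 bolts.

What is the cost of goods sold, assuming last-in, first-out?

Feb 8, 46 sold [LIFO — newest first]: 46 @ $11.80 = $542.80
Feb 11, 400 sold [LIFO — newest first]: 338 @ $10.50 + 7 @ $11.80 + 55 @ $7.70 = $4,055.10
Feb 12, 253 sold [LIFO — newest first]: 253 @ $7.70 = $1,948.10
Total COGS = $542.80 + $4,055.10 + $1,948.10 = $6,546.00
Ending inventory: 181 @ $10.35 + 60 @ $7.70 = $2,335.35

COGS = $6,546.00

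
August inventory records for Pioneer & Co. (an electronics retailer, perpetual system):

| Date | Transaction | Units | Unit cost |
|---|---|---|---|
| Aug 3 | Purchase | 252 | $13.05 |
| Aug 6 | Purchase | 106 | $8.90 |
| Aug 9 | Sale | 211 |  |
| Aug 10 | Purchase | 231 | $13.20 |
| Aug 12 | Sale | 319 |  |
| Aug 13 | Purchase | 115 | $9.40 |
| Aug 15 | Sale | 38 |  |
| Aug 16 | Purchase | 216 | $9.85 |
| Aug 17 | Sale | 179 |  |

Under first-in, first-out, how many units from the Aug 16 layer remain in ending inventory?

Aug 9, 211 sold [FIFO — oldest first]: 211 @ $13.05 = $2,753.55
Aug 12, 319 sold [FIFO — oldest first]: 41 @ $13.05 + 106 @ $8.90 + 172 @ $13.20 = $3,748.85
Aug 15, 38 sold [FIFO — oldest first]: 38 @ $13.20 = $501.60
Aug 17, 179 sold [FIFO — oldest first]: 21 @ $13.20 + 115 @ $9.40 + 43 @ $9.85 = $1,781.75
Total COGS = $2,753.55 + $3,748.85 + $501.60 + $1,781.75 = $8,785.75
Ending inventory: 173 @ $9.85 = $1,704.05

173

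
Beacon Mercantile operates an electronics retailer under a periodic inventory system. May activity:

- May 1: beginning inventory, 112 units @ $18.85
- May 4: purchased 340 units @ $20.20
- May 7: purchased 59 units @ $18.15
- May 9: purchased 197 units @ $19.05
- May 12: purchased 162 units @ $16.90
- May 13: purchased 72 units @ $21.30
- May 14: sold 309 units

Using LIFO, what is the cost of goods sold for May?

May 14, 309 sold [LIFO — newest first]: 72 @ $21.30 + 162 @ $16.90 + 75 @ $19.05 = $5,700.15
Ending inventory: 112 @ $18.85 + 340 @ $20.20 + 59 @ $18.15 + 122 @ $19.05 = $12,374.15

COGS = $5,700.15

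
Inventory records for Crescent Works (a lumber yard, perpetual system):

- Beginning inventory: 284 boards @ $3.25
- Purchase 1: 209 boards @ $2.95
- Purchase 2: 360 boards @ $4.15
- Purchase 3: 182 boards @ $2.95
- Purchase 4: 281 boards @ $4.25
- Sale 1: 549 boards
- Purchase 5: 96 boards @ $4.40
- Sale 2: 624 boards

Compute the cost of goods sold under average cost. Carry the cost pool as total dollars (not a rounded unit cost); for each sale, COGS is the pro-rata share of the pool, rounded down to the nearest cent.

After Beginning: 284 on hand, pool $923.00 (≈ $3.2500 each)
After Purchase 1: 493 on hand, pool $1,539.55 (≈ $3.1228 each)
After Purchase 2: 853 on hand, pool $3,033.55 (≈ $3.5563 each)
After Purchase 3: 1035 on hand, pool $3,570.45 (≈ $3.4497 each)
After Purchase 4: 1316 on hand, pool $4,764.70 (≈ $3.6206 each)
Sale 1, sell 549: 549/1316 × $4,764.70 → $1,987.70
After Purchase 5: 863 on hand, pool $3,199.40 (≈ $3.7073 each)
Sale 2, sell 624: 624/863 × $3,199.40 → $2,313.35
Total COGS = $1,987.70 + $2,313.35 = $4,301.05
Ending inventory (cost pool remaining) = $886.05

COGS = $4,301.05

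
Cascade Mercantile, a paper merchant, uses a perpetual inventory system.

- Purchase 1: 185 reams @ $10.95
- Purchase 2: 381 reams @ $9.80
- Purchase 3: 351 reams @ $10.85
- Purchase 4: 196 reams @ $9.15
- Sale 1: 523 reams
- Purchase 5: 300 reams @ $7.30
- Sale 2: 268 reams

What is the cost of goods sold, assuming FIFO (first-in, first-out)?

COGS = $8,200.80

Sale 1 (523) [FIFO — oldest first]: 185 @ $10.95 + 338 @ $9.80 = $5,338.15
Sale 2 (268) [FIFO — oldest first]: 43 @ $9.80 + 225 @ $10.85 = $2,862.65
Total COGS = $5,338.15 + $2,862.65 = $8,200.80
Ending inventory: 126 @ $10.85 + 196 @ $9.15 + 300 @ $7.30 = $5,350.50
Check: goods available $13,551.30 = COGS $8,200.80 + ending $5,350.50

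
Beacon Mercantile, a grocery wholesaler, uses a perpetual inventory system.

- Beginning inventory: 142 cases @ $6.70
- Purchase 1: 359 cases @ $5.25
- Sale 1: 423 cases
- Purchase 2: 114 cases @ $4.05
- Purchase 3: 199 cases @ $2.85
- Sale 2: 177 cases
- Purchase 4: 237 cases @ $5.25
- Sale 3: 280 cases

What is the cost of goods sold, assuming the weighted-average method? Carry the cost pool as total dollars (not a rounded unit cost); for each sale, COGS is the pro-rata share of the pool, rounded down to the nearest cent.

COGS = $4,332.34

After Beginning: 142 on hand, pool $951.40 (≈ $6.7000 each)
After Purchase 1: 501 on hand, pool $2,836.15 (≈ $5.6610 each)
Sale 1, sell 423: 423/501 × $2,836.15 → $2,394.59
After Purchase 2: 192 on hand, pool $903.26 (≈ $4.7045 each)
After Purchase 3: 391 on hand, pool $1,470.41 (≈ $3.7606 each)
Sale 2, sell 177: 177/391 × $1,470.41 → $665.63
After Purchase 4: 451 on hand, pool $2,049.03 (≈ $4.5433 each)
Sale 3, sell 280: 280/451 × $2,049.03 → $1,272.12
Total COGS = $2,394.59 + $665.63 + $1,272.12 = $4,332.34
Ending inventory (cost pool remaining) = $776.91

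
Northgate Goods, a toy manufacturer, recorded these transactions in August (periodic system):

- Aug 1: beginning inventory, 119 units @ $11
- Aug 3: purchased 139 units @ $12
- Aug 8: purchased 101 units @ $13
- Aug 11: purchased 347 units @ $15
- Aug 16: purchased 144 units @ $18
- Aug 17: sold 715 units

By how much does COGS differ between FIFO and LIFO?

FIFO COGS: 119 @ $11 + 139 @ $12 + 101 @ $13 + 347 @ $15 + 9 @ $18 = $9,657
LIFO COGS: 144 @ $18 + 347 @ $15 + 101 @ $13 + 123 @ $12 = $10,586
Difference = |$9,657 − $10,586| = $929

$929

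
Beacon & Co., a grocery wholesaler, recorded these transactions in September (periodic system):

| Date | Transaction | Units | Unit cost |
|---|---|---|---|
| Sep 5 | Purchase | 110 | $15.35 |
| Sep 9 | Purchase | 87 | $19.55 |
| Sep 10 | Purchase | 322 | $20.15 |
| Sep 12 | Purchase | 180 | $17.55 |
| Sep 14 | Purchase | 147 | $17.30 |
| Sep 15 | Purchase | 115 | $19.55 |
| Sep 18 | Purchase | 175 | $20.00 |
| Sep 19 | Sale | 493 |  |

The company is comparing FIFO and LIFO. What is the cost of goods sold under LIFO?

FIFO COGS: 110 @ $15.35 + 87 @ $19.55 + 296 @ $20.15 = $9,353.75
LIFO COGS: 175 @ $20.00 + 115 @ $19.55 + 147 @ $17.30 + 56 @ $17.55 = $9,274.15

COGS = $9,274.15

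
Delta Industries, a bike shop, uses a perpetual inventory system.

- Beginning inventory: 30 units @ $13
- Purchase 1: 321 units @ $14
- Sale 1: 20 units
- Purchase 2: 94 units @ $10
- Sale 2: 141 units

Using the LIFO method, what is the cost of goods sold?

COGS = $1,878

Sale 1 (20) [LIFO — newest first]: 20 @ $14 = $280
Sale 2 (141) [LIFO — newest first]: 94 @ $10 + 47 @ $14 = $1,598
Total COGS = $280 + $1,598 = $1,878
Ending inventory: 30 @ $13 + 254 @ $14 = $3,946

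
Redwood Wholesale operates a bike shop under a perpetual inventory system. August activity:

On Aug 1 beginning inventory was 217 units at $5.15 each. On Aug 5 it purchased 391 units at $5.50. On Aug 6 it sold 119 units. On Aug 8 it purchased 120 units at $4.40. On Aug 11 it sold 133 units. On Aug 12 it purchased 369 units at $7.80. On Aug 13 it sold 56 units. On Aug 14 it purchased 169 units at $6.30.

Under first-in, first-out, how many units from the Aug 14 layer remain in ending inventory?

169

Aug 6, 119 sold [FIFO — oldest first]: 119 @ $5.15 = $612.85
Aug 11, 133 sold [FIFO — oldest first]: 98 @ $5.15 + 35 @ $5.50 = $697.20
Aug 13, 56 sold [FIFO — oldest first]: 56 @ $5.50 = $308.00
Total COGS = $612.85 + $697.20 + $308.00 = $1,618.05
Ending inventory: 300 @ $5.50 + 120 @ $4.40 + 369 @ $7.80 + 169 @ $6.30 = $6,120.90
Check: goods available $7,738.95 = COGS $1,618.05 + ending $6,120.90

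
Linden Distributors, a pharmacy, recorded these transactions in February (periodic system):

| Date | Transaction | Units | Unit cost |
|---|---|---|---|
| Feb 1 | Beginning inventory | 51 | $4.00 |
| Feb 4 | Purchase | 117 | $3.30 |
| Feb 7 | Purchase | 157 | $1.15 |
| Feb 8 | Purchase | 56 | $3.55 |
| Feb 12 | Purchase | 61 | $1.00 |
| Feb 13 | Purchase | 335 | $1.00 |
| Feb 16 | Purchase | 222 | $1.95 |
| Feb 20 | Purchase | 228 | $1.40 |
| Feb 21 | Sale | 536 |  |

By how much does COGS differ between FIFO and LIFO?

$286.35

FIFO COGS: 51 @ $4.00 + 117 @ $3.30 + 157 @ $1.15 + 56 @ $3.55 + 61 @ $1.00 + 94 @ $1.00 = $1,124.45
LIFO COGS: 228 @ $1.40 + 222 @ $1.95 + 86 @ $1.00 = $838.10
Difference = |$1,124.45 − $838.10| = $286.35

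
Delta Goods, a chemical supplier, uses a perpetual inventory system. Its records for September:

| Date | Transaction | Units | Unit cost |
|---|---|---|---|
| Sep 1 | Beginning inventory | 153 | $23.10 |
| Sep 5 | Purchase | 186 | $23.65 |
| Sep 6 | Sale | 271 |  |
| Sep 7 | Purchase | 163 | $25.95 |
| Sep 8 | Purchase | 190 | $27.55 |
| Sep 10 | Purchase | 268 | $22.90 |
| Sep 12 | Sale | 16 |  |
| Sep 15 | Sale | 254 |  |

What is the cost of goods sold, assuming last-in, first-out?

COGS = $12,554.70

Sep 6, 271 sold [LIFO — newest first]: 186 @ $23.65 + 85 @ $23.10 = $6,362.40
Sep 12, 16 sold [LIFO — newest first]: 16 @ $22.90 = $366.40
Sep 15, 254 sold [LIFO — newest first]: 252 @ $22.90 + 2 @ $27.55 = $5,825.90
Total COGS = $6,362.40 + $366.40 + $5,825.90 = $12,554.70
Ending inventory: 68 @ $23.10 + 163 @ $25.95 + 188 @ $27.55 = $10,980.05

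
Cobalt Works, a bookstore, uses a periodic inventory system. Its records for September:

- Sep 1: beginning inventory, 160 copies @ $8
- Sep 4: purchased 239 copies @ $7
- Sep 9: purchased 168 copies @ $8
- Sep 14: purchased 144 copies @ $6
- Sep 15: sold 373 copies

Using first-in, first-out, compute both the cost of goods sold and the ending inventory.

COGS = $2,771; ending inventory = $2,390

Sep 15, 373 sold [FIFO — oldest first]: 160 @ $8 + 213 @ $7 = $2,771
Ending inventory: 26 @ $7 + 168 @ $8 + 144 @ $6 = $2,390
Check: goods available $5,161 = COGS $2,771 + ending $2,390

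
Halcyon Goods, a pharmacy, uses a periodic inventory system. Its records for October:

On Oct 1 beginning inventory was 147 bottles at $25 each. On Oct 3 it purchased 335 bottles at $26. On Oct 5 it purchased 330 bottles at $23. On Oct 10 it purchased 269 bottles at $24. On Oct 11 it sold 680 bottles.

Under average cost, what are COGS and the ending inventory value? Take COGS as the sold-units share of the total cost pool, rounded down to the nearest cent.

COGS = $16,626.34; ending inventory = $9,804.66

Oct 11, sell 680: 680/1081 × $26,431.00 → $16,626.34
Ending inventory (cost pool remaining) = $9,804.66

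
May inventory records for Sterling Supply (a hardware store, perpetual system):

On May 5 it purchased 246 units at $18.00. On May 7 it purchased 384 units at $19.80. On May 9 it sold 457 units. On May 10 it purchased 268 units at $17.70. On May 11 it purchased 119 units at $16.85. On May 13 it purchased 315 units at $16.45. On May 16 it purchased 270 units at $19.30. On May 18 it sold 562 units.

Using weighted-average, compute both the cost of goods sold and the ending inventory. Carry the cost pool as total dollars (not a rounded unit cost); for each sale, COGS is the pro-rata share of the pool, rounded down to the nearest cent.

After May 5: 246 on hand, pool $4,428.00 (≈ $18.0000 each)
After May 7: 630 on hand, pool $12,031.20 (≈ $19.0971 each)
May 9, sell 457: 457/630 × $12,031.20 → $8,727.39
After May 10: 441 on hand, pool $8,047.41 (≈ $18.2481 each)
After May 11: 560 on hand, pool $10,052.56 (≈ $17.9510 each)
After May 13: 875 on hand, pool $15,234.31 (≈ $17.4106 each)
After May 16: 1145 on hand, pool $20,445.31 (≈ $17.8562 each)
May 18, sell 562: 562/1145 × $20,445.31 → $10,035.16
Total COGS = $8,727.39 + $10,035.16 = $18,762.55
Ending inventory (cost pool remaining) = $10,410.15
Check: goods available $29,172.70 = COGS $18,762.55 + ending $10,410.15

COGS = $18,762.55; ending inventory = $10,410.15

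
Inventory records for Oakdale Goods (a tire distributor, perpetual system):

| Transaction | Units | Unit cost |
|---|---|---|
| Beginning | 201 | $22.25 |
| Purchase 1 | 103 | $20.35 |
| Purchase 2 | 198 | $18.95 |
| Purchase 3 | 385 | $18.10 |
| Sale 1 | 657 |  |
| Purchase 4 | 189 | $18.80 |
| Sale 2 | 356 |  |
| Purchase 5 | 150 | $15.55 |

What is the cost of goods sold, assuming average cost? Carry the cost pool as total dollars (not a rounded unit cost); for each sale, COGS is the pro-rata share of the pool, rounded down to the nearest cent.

COGS = $19,633.78

After Beginning: 201 on hand, pool $4,472.25 (≈ $22.2500 each)
After Purchase 1: 304 on hand, pool $6,568.30 (≈ $21.6062 each)
After Purchase 2: 502 on hand, pool $10,320.40 (≈ $20.5586 each)
After Purchase 3: 887 on hand, pool $17,288.90 (≈ $19.4914 each)
Sale 1, sell 657: 657/887 × $17,288.90 → $12,805.87
After Purchase 4: 419 on hand, pool $8,036.23 (≈ $19.1795 each)
Sale 2, sell 356: 356/419 × $8,036.23 → $6,827.91
After Purchase 5: 213 on hand, pool $3,540.82 (≈ $16.6236 each)
Total COGS = $12,805.87 + $6,827.91 = $19,633.78
Ending inventory (cost pool remaining) = $3,540.82
Check: goods available $23,174.60 = COGS $19,633.78 + ending $3,540.82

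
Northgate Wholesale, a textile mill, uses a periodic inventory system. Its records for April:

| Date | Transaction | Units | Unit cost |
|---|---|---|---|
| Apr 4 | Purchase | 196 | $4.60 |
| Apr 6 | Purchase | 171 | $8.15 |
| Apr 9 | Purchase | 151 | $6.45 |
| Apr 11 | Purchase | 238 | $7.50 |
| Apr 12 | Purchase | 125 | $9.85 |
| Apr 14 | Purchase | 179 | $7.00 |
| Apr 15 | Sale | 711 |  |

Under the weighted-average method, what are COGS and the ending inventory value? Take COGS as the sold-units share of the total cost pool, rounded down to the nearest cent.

COGS = $5,056.45; ending inventory = $2,482.00

Apr 15, sell 711: 711/1060 × $7,538.45 → $5,056.45
Ending inventory (cost pool remaining) = $2,482.00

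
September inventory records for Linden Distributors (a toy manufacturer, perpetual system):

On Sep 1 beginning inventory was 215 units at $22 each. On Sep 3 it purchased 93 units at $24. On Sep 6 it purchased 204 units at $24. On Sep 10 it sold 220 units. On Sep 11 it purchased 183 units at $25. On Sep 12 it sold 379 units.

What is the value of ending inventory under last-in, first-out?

Ending inventory = $2,112

Sep 10, 220 sold [LIFO — newest first]: 204 @ $24 + 16 @ $24 = $5,280
Sep 12, 379 sold [LIFO — newest first]: 183 @ $25 + 77 @ $24 + 119 @ $22 = $9,041
Total COGS = $5,280 + $9,041 = $14,321
Ending inventory: 96 @ $22 = $2,112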